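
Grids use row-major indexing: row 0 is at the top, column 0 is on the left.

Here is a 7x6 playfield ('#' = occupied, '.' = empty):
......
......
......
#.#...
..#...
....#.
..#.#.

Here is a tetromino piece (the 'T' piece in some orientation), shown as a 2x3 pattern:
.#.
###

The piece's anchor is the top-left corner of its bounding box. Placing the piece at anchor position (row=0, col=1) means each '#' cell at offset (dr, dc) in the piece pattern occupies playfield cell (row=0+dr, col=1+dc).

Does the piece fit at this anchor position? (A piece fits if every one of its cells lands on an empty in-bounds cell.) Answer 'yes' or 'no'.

Check each piece cell at anchor (0, 1):
  offset (0,1) -> (0,2): empty -> OK
  offset (1,0) -> (1,1): empty -> OK
  offset (1,1) -> (1,2): empty -> OK
  offset (1,2) -> (1,3): empty -> OK
All cells valid: yes

Answer: yes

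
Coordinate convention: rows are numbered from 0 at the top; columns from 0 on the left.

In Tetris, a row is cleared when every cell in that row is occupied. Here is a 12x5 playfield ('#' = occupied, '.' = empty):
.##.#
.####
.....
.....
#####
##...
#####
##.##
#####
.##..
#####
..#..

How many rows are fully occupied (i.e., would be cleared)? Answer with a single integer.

Check each row:
  row 0: 2 empty cells -> not full
  row 1: 1 empty cell -> not full
  row 2: 5 empty cells -> not full
  row 3: 5 empty cells -> not full
  row 4: 0 empty cells -> FULL (clear)
  row 5: 3 empty cells -> not full
  row 6: 0 empty cells -> FULL (clear)
  row 7: 1 empty cell -> not full
  row 8: 0 empty cells -> FULL (clear)
  row 9: 3 empty cells -> not full
  row 10: 0 empty cells -> FULL (clear)
  row 11: 4 empty cells -> not full
Total rows cleared: 4

Answer: 4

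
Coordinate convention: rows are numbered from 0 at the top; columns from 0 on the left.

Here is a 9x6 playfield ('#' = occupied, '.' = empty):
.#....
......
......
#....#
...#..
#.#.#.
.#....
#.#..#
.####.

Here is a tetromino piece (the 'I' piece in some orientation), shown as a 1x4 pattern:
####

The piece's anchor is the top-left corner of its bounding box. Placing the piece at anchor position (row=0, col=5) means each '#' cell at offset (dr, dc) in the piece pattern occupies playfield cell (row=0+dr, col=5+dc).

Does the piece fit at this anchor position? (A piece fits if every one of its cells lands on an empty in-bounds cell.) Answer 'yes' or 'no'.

Check each piece cell at anchor (0, 5):
  offset (0,0) -> (0,5): empty -> OK
  offset (0,1) -> (0,6): out of bounds -> FAIL
  offset (0,2) -> (0,7): out of bounds -> FAIL
  offset (0,3) -> (0,8): out of bounds -> FAIL
All cells valid: no

Answer: no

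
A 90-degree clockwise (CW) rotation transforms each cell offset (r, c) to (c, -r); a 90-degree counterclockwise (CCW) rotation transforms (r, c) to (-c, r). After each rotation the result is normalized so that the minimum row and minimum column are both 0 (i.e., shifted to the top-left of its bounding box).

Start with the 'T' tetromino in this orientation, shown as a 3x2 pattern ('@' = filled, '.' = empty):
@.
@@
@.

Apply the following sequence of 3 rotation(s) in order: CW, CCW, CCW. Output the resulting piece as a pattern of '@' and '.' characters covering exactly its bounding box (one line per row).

Answer: .@.
@@@

Derivation:
Start:
@.
@@
@.
After rotation 1 (CW):
@@@
.@.
After rotation 2 (CCW):
@.
@@
@.
After rotation 3 (CCW):
.@.
@@@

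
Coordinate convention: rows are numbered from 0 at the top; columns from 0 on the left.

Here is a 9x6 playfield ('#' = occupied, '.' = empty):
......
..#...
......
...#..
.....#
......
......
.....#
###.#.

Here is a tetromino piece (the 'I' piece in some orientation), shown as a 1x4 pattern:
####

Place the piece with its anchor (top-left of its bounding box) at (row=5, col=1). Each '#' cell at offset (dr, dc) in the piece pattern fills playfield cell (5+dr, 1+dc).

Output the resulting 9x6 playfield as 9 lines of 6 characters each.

Fill (5+0,1+0) = (5,1)
Fill (5+0,1+1) = (5,2)
Fill (5+0,1+2) = (5,3)
Fill (5+0,1+3) = (5,4)

Answer: ......
..#...
......
...#..
.....#
.####.
......
.....#
###.#.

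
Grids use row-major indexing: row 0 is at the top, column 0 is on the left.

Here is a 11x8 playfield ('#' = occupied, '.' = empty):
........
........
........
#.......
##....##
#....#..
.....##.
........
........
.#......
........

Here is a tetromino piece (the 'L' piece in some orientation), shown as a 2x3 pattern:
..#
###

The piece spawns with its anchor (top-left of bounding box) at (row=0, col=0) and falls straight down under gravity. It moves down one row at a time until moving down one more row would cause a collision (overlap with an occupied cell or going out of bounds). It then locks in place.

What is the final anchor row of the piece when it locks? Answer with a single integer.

Answer: 1

Derivation:
Spawn at (row=0, col=0). Try each row:
  row 0: fits
  row 1: fits
  row 2: blocked -> lock at row 1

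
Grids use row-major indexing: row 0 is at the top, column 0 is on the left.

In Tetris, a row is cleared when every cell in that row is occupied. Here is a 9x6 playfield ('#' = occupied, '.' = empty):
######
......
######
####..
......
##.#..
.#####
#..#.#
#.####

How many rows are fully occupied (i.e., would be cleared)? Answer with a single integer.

Check each row:
  row 0: 0 empty cells -> FULL (clear)
  row 1: 6 empty cells -> not full
  row 2: 0 empty cells -> FULL (clear)
  row 3: 2 empty cells -> not full
  row 4: 6 empty cells -> not full
  row 5: 3 empty cells -> not full
  row 6: 1 empty cell -> not full
  row 7: 3 empty cells -> not full
  row 8: 1 empty cell -> not full
Total rows cleared: 2

Answer: 2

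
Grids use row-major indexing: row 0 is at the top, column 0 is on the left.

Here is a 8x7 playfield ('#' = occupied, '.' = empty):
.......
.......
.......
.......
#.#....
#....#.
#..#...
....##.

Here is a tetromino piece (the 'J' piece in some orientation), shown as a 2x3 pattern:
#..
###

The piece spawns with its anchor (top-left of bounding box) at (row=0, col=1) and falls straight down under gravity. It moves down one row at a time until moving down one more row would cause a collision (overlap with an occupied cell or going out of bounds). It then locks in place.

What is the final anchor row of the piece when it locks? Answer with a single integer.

Spawn at (row=0, col=1). Try each row:
  row 0: fits
  row 1: fits
  row 2: fits
  row 3: blocked -> lock at row 2

Answer: 2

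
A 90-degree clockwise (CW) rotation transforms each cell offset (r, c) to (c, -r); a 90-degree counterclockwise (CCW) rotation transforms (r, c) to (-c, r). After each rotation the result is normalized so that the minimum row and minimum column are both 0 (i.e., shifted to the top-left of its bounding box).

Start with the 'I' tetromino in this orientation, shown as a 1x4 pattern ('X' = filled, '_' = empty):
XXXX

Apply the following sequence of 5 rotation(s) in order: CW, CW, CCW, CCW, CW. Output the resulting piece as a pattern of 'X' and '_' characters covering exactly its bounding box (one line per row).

Answer: X
X
X
X

Derivation:
Start:
XXXX
After rotation 1 (CW):
X
X
X
X
After rotation 2 (CW):
XXXX
After rotation 3 (CCW):
X
X
X
X
After rotation 4 (CCW):
XXXX
After rotation 5 (CW):
X
X
X
X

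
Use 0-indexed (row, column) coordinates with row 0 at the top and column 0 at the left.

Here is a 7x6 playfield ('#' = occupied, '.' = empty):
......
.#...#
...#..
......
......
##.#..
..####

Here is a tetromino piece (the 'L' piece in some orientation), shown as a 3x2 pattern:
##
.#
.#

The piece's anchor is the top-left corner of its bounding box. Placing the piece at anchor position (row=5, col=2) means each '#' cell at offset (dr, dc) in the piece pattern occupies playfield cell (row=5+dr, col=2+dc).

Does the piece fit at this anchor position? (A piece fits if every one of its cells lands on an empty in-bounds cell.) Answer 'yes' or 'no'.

Check each piece cell at anchor (5, 2):
  offset (0,0) -> (5,2): empty -> OK
  offset (0,1) -> (5,3): occupied ('#') -> FAIL
  offset (1,1) -> (6,3): occupied ('#') -> FAIL
  offset (2,1) -> (7,3): out of bounds -> FAIL
All cells valid: no

Answer: no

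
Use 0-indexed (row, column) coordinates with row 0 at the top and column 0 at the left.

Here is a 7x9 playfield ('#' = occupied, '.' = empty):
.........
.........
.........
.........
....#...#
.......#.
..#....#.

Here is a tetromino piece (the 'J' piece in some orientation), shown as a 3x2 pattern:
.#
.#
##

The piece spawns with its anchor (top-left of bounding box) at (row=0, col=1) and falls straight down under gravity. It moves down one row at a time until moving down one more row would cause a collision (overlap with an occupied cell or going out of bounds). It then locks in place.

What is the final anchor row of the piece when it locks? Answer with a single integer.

Answer: 3

Derivation:
Spawn at (row=0, col=1). Try each row:
  row 0: fits
  row 1: fits
  row 2: fits
  row 3: fits
  row 4: blocked -> lock at row 3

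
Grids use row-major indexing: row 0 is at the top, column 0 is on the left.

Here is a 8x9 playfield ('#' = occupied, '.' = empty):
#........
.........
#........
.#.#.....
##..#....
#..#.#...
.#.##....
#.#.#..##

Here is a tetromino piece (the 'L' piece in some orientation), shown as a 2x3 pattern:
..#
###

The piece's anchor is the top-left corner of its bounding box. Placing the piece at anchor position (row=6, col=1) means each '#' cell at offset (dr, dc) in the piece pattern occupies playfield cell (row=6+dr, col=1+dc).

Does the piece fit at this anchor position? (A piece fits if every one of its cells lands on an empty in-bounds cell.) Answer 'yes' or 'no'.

Check each piece cell at anchor (6, 1):
  offset (0,2) -> (6,3): occupied ('#') -> FAIL
  offset (1,0) -> (7,1): empty -> OK
  offset (1,1) -> (7,2): occupied ('#') -> FAIL
  offset (1,2) -> (7,3): empty -> OK
All cells valid: no

Answer: no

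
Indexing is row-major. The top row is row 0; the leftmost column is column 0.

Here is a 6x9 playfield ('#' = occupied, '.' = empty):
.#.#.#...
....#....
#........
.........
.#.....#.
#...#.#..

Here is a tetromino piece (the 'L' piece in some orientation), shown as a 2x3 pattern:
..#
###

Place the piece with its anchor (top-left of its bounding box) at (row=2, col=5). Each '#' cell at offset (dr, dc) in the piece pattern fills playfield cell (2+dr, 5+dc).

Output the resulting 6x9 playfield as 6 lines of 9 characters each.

Answer: .#.#.#...
....#....
#......#.
.....###.
.#.....#.
#...#.#..

Derivation:
Fill (2+0,5+2) = (2,7)
Fill (2+1,5+0) = (3,5)
Fill (2+1,5+1) = (3,6)
Fill (2+1,5+2) = (3,7)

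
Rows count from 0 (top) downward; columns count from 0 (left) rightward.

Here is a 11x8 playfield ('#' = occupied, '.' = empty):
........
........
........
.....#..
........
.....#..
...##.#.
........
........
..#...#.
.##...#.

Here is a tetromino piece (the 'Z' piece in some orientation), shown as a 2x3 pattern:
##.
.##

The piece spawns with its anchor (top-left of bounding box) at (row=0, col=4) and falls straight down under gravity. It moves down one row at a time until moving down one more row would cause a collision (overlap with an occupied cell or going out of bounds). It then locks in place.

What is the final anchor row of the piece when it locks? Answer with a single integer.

Answer: 1

Derivation:
Spawn at (row=0, col=4). Try each row:
  row 0: fits
  row 1: fits
  row 2: blocked -> lock at row 1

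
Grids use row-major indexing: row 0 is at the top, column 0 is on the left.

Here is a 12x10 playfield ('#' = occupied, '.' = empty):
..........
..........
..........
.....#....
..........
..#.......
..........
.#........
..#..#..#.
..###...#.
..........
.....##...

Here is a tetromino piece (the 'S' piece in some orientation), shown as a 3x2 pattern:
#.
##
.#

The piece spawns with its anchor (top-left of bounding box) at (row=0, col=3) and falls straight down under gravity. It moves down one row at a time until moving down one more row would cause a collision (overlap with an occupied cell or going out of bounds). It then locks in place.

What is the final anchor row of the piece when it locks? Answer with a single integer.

Spawn at (row=0, col=3). Try each row:
  row 0: fits
  row 1: fits
  row 2: fits
  row 3: fits
  row 4: fits
  row 5: fits
  row 6: fits
  row 7: blocked -> lock at row 6

Answer: 6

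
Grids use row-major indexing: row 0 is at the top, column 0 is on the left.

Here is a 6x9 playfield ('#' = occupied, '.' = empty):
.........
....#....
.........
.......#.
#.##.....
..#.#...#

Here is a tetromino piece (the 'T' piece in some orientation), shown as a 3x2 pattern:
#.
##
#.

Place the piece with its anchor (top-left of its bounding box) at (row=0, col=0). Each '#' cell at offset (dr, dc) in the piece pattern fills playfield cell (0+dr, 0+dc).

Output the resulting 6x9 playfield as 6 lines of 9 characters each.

Fill (0+0,0+0) = (0,0)
Fill (0+1,0+0) = (1,0)
Fill (0+1,0+1) = (1,1)
Fill (0+2,0+0) = (2,0)

Answer: #........
##..#....
#........
.......#.
#.##.....
..#.#...#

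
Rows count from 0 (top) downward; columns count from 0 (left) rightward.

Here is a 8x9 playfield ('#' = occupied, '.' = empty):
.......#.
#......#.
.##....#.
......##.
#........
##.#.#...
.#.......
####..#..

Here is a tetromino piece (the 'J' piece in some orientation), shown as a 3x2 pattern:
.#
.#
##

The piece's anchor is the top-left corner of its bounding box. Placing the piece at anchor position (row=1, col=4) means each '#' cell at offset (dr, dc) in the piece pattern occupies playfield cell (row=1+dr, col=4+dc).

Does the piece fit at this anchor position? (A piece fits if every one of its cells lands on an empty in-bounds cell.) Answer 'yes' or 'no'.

Answer: yes

Derivation:
Check each piece cell at anchor (1, 4):
  offset (0,1) -> (1,5): empty -> OK
  offset (1,1) -> (2,5): empty -> OK
  offset (2,0) -> (3,4): empty -> OK
  offset (2,1) -> (3,5): empty -> OK
All cells valid: yes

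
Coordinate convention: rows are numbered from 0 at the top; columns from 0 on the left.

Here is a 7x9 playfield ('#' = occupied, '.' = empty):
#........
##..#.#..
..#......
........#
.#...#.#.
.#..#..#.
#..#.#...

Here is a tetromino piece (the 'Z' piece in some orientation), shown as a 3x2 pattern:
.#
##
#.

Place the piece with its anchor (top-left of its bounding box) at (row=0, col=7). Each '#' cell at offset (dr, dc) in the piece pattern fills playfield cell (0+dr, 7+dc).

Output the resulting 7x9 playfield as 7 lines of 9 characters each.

Fill (0+0,7+1) = (0,8)
Fill (0+1,7+0) = (1,7)
Fill (0+1,7+1) = (1,8)
Fill (0+2,7+0) = (2,7)

Answer: #.......#
##..#.###
..#....#.
........#
.#...#.#.
.#..#..#.
#..#.#...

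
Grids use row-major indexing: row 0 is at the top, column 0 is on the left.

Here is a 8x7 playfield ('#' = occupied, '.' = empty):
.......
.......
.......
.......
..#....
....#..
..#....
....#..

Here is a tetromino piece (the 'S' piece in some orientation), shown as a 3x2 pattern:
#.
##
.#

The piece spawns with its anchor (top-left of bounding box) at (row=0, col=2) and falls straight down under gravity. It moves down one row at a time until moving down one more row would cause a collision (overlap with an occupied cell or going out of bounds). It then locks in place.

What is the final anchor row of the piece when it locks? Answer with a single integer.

Answer: 2

Derivation:
Spawn at (row=0, col=2). Try each row:
  row 0: fits
  row 1: fits
  row 2: fits
  row 3: blocked -> lock at row 2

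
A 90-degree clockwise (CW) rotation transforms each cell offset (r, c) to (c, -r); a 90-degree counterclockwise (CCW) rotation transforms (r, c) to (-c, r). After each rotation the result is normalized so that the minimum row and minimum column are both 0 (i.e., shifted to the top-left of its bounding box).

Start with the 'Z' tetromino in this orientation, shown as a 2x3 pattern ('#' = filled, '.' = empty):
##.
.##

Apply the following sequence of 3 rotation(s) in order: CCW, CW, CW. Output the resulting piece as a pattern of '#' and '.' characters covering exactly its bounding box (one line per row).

Start:
##.
.##
After rotation 1 (CCW):
.#
##
#.
After rotation 2 (CW):
##.
.##
After rotation 3 (CW):
.#
##
#.

Answer: .#
##
#.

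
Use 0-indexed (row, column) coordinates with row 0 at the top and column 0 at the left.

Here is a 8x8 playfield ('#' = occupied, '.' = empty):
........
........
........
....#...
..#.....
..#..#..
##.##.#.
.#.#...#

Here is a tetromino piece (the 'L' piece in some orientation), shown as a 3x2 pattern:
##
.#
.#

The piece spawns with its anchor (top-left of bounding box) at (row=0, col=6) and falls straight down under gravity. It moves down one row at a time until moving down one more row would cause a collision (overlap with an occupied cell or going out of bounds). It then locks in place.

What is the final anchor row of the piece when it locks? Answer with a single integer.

Answer: 4

Derivation:
Spawn at (row=0, col=6). Try each row:
  row 0: fits
  row 1: fits
  row 2: fits
  row 3: fits
  row 4: fits
  row 5: blocked -> lock at row 4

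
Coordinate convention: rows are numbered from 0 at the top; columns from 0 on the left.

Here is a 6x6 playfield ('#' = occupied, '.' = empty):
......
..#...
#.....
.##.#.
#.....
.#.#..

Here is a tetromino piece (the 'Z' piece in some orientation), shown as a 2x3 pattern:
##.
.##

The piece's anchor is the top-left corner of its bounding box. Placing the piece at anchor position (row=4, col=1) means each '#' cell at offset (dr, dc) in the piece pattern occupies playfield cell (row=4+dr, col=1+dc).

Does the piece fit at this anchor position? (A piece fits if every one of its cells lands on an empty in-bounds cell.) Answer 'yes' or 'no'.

Check each piece cell at anchor (4, 1):
  offset (0,0) -> (4,1): empty -> OK
  offset (0,1) -> (4,2): empty -> OK
  offset (1,1) -> (5,2): empty -> OK
  offset (1,2) -> (5,3): occupied ('#') -> FAIL
All cells valid: no

Answer: no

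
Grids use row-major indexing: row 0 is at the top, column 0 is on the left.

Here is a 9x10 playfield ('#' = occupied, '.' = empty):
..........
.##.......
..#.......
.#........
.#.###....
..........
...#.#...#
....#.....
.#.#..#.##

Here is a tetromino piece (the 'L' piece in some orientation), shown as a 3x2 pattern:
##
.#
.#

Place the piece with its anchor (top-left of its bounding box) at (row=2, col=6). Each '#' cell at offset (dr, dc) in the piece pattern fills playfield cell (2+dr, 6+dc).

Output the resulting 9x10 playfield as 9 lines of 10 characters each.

Fill (2+0,6+0) = (2,6)
Fill (2+0,6+1) = (2,7)
Fill (2+1,6+1) = (3,7)
Fill (2+2,6+1) = (4,7)

Answer: ..........
.##.......
..#...##..
.#.....#..
.#.###.#..
..........
...#.#...#
....#.....
.#.#..#.##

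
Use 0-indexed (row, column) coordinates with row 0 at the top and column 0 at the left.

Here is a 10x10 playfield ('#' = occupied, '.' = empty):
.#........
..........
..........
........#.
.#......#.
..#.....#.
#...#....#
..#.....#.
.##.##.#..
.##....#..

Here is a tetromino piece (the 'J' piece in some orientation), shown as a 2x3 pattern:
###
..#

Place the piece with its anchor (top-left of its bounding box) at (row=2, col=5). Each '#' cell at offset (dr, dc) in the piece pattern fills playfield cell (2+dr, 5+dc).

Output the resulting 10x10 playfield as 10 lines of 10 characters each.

Answer: .#........
..........
.....###..
.......##.
.#......#.
..#.....#.
#...#....#
..#.....#.
.##.##.#..
.##....#..

Derivation:
Fill (2+0,5+0) = (2,5)
Fill (2+0,5+1) = (2,6)
Fill (2+0,5+2) = (2,7)
Fill (2+1,5+2) = (3,7)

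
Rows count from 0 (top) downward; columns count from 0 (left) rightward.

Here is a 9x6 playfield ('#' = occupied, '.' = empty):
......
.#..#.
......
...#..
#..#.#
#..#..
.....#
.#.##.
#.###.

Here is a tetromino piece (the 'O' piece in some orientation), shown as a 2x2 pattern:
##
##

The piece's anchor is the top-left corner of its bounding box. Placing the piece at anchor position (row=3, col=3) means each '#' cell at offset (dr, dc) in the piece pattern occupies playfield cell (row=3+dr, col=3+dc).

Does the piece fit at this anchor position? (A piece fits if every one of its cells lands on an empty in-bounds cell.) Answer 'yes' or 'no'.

Answer: no

Derivation:
Check each piece cell at anchor (3, 3):
  offset (0,0) -> (3,3): occupied ('#') -> FAIL
  offset (0,1) -> (3,4): empty -> OK
  offset (1,0) -> (4,3): occupied ('#') -> FAIL
  offset (1,1) -> (4,4): empty -> OK
All cells valid: no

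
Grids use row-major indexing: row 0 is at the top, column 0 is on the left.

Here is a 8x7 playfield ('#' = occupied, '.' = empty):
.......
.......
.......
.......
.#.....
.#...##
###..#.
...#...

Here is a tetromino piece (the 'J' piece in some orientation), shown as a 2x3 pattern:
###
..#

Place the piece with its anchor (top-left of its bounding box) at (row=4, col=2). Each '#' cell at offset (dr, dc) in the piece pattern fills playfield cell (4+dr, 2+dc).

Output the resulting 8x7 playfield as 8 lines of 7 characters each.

Fill (4+0,2+0) = (4,2)
Fill (4+0,2+1) = (4,3)
Fill (4+0,2+2) = (4,4)
Fill (4+1,2+2) = (5,4)

Answer: .......
.......
.......
.......
.####..
.#..###
###..#.
...#...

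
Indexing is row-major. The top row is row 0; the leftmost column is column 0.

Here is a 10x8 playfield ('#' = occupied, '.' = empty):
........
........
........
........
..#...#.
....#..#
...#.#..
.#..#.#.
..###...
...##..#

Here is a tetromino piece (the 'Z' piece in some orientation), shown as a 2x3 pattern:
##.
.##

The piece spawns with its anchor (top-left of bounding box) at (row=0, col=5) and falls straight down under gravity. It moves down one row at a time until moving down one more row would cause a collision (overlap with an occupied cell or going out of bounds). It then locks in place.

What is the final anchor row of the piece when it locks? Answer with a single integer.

Spawn at (row=0, col=5). Try each row:
  row 0: fits
  row 1: fits
  row 2: fits
  row 3: blocked -> lock at row 2

Answer: 2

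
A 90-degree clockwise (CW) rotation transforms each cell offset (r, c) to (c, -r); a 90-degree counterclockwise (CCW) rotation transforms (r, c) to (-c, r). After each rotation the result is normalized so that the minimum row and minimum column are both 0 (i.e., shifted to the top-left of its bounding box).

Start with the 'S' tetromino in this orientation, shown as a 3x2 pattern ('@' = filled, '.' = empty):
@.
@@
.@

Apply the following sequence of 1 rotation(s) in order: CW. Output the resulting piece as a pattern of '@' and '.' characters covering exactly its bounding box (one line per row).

Answer: .@@
@@.

Derivation:
Start:
@.
@@
.@
After rotation 1 (CW):
.@@
@@.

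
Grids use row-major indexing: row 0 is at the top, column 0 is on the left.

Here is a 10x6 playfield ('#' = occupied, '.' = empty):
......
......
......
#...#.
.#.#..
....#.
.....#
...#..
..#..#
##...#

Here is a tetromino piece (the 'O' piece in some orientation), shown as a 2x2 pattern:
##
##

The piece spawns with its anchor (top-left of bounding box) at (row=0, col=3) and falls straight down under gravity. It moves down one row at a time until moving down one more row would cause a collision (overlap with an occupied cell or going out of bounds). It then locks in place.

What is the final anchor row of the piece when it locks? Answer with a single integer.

Spawn at (row=0, col=3). Try each row:
  row 0: fits
  row 1: fits
  row 2: blocked -> lock at row 1

Answer: 1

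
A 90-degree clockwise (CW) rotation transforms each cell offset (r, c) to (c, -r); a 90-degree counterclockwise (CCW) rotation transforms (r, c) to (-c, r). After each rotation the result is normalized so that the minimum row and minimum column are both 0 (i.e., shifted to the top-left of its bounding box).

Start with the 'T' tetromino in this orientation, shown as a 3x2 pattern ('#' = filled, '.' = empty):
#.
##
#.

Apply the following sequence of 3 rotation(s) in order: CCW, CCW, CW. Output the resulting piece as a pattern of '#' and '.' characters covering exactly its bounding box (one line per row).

Start:
#.
##
#.
After rotation 1 (CCW):
.#.
###
After rotation 2 (CCW):
.#
##
.#
After rotation 3 (CW):
.#.
###

Answer: .#.
###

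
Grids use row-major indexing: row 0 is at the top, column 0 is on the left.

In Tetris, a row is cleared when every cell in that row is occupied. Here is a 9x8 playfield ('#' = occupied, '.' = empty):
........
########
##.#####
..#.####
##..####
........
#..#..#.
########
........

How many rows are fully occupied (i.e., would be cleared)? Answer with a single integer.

Check each row:
  row 0: 8 empty cells -> not full
  row 1: 0 empty cells -> FULL (clear)
  row 2: 1 empty cell -> not full
  row 3: 3 empty cells -> not full
  row 4: 2 empty cells -> not full
  row 5: 8 empty cells -> not full
  row 6: 5 empty cells -> not full
  row 7: 0 empty cells -> FULL (clear)
  row 8: 8 empty cells -> not full
Total rows cleared: 2

Answer: 2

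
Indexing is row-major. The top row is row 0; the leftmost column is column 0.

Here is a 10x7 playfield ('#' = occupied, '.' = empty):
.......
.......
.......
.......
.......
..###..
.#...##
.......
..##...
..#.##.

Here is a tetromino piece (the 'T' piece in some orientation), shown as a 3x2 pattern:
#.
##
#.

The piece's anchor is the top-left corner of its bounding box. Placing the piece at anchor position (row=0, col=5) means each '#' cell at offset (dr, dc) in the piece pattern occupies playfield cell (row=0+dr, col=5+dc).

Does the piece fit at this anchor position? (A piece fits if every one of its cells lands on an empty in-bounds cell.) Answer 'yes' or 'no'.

Check each piece cell at anchor (0, 5):
  offset (0,0) -> (0,5): empty -> OK
  offset (1,0) -> (1,5): empty -> OK
  offset (1,1) -> (1,6): empty -> OK
  offset (2,0) -> (2,5): empty -> OK
All cells valid: yes

Answer: yes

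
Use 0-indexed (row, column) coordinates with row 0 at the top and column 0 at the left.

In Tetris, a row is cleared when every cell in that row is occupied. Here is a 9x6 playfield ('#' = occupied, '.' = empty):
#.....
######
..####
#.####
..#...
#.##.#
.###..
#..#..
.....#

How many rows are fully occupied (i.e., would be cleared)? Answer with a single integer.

Answer: 1

Derivation:
Check each row:
  row 0: 5 empty cells -> not full
  row 1: 0 empty cells -> FULL (clear)
  row 2: 2 empty cells -> not full
  row 3: 1 empty cell -> not full
  row 4: 5 empty cells -> not full
  row 5: 2 empty cells -> not full
  row 6: 3 empty cells -> not full
  row 7: 4 empty cells -> not full
  row 8: 5 empty cells -> not full
Total rows cleared: 1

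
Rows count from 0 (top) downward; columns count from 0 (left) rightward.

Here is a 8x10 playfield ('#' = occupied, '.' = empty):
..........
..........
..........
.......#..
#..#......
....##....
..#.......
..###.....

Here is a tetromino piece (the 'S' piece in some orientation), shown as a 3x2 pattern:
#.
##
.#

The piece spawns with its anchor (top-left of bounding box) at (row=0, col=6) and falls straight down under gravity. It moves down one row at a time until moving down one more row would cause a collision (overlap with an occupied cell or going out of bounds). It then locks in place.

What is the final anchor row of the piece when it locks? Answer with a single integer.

Spawn at (row=0, col=6). Try each row:
  row 0: fits
  row 1: blocked -> lock at row 0

Answer: 0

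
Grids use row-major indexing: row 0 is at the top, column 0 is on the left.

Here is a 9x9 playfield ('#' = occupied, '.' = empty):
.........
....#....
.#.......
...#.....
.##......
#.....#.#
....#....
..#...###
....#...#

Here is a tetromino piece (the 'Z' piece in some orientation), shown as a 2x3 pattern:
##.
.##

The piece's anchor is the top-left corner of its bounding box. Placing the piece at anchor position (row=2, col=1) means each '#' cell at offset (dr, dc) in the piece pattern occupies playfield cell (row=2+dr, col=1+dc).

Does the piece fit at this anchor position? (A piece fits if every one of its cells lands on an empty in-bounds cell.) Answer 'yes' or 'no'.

Check each piece cell at anchor (2, 1):
  offset (0,0) -> (2,1): occupied ('#') -> FAIL
  offset (0,1) -> (2,2): empty -> OK
  offset (1,1) -> (3,2): empty -> OK
  offset (1,2) -> (3,3): occupied ('#') -> FAIL
All cells valid: no

Answer: no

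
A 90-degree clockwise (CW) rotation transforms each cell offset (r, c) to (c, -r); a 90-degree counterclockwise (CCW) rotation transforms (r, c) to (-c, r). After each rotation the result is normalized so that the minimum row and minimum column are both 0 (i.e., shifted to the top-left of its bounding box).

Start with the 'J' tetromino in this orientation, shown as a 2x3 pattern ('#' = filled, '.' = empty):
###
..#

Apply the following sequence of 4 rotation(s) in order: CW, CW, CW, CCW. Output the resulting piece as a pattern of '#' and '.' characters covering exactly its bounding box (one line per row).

Start:
###
..#
After rotation 1 (CW):
.#
.#
##
After rotation 2 (CW):
#..
###
After rotation 3 (CW):
##
#.
#.
After rotation 4 (CCW):
#..
###

Answer: #..
###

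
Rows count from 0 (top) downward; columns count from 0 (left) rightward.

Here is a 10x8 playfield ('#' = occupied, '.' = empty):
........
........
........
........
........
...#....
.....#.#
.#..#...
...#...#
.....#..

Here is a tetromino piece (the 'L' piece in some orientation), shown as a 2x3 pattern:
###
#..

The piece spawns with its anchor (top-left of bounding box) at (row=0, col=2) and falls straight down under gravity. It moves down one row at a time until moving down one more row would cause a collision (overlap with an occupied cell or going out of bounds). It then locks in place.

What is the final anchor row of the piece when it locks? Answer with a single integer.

Answer: 4

Derivation:
Spawn at (row=0, col=2). Try each row:
  row 0: fits
  row 1: fits
  row 2: fits
  row 3: fits
  row 4: fits
  row 5: blocked -> lock at row 4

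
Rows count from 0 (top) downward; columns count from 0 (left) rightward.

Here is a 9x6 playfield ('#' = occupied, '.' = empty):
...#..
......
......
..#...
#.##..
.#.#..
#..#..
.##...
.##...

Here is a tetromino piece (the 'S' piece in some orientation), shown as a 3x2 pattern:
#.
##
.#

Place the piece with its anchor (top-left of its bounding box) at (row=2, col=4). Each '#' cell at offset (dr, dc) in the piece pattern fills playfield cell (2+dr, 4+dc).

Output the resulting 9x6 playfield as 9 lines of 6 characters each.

Answer: ...#..
......
....#.
..#.##
#.##.#
.#.#..
#..#..
.##...
.##...

Derivation:
Fill (2+0,4+0) = (2,4)
Fill (2+1,4+0) = (3,4)
Fill (2+1,4+1) = (3,5)
Fill (2+2,4+1) = (4,5)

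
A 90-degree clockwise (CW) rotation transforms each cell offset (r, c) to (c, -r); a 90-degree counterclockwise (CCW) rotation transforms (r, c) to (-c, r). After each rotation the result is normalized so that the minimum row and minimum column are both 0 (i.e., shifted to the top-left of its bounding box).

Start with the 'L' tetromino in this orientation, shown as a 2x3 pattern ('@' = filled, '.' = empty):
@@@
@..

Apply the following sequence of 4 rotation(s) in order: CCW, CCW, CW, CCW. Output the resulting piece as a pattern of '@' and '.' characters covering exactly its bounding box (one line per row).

Start:
@@@
@..
After rotation 1 (CCW):
@.
@.
@@
After rotation 2 (CCW):
..@
@@@
After rotation 3 (CW):
@.
@.
@@
After rotation 4 (CCW):
..@
@@@

Answer: ..@
@@@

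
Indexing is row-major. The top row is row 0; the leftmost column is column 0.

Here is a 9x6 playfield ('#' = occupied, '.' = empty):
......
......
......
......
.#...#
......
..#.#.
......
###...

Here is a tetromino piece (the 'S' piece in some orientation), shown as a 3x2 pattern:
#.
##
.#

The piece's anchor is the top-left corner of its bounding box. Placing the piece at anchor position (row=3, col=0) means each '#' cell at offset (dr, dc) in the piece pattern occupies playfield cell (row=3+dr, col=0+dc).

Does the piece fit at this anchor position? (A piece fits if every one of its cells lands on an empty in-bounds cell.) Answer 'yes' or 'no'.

Answer: no

Derivation:
Check each piece cell at anchor (3, 0):
  offset (0,0) -> (3,0): empty -> OK
  offset (1,0) -> (4,0): empty -> OK
  offset (1,1) -> (4,1): occupied ('#') -> FAIL
  offset (2,1) -> (5,1): empty -> OK
All cells valid: no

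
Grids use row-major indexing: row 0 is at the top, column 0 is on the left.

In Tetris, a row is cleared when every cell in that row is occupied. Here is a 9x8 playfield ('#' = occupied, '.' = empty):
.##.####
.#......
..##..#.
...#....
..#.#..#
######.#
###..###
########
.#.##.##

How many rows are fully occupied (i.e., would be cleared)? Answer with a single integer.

Check each row:
  row 0: 2 empty cells -> not full
  row 1: 7 empty cells -> not full
  row 2: 5 empty cells -> not full
  row 3: 7 empty cells -> not full
  row 4: 5 empty cells -> not full
  row 5: 1 empty cell -> not full
  row 6: 2 empty cells -> not full
  row 7: 0 empty cells -> FULL (clear)
  row 8: 3 empty cells -> not full
Total rows cleared: 1

Answer: 1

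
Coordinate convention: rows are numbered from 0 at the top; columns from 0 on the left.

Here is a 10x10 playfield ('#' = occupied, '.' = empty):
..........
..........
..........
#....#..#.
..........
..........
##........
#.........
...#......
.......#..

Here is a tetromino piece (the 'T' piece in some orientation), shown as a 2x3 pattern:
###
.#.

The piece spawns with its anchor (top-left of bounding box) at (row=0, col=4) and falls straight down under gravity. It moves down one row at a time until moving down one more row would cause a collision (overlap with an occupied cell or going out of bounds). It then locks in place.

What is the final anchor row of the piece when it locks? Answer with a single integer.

Spawn at (row=0, col=4). Try each row:
  row 0: fits
  row 1: fits
  row 2: blocked -> lock at row 1

Answer: 1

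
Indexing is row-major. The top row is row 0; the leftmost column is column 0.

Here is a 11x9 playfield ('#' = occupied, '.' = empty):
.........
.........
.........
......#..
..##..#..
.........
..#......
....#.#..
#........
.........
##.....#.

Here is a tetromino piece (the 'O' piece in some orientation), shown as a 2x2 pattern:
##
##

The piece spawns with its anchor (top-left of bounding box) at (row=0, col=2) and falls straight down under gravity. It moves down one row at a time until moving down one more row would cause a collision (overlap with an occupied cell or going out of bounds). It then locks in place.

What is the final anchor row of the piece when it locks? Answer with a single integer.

Answer: 2

Derivation:
Spawn at (row=0, col=2). Try each row:
  row 0: fits
  row 1: fits
  row 2: fits
  row 3: blocked -> lock at row 2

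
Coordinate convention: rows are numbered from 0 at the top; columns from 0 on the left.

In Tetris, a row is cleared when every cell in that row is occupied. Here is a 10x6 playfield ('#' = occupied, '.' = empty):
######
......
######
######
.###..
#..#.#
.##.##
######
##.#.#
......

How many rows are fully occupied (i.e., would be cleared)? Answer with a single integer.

Answer: 4

Derivation:
Check each row:
  row 0: 0 empty cells -> FULL (clear)
  row 1: 6 empty cells -> not full
  row 2: 0 empty cells -> FULL (clear)
  row 3: 0 empty cells -> FULL (clear)
  row 4: 3 empty cells -> not full
  row 5: 3 empty cells -> not full
  row 6: 2 empty cells -> not full
  row 7: 0 empty cells -> FULL (clear)
  row 8: 2 empty cells -> not full
  row 9: 6 empty cells -> not full
Total rows cleared: 4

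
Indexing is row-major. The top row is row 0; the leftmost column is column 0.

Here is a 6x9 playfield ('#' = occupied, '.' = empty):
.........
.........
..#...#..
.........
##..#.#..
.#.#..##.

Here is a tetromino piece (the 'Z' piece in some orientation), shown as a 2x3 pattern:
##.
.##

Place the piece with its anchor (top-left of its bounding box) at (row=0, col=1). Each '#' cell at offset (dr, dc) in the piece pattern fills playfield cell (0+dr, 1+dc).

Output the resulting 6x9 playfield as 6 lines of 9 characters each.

Fill (0+0,1+0) = (0,1)
Fill (0+0,1+1) = (0,2)
Fill (0+1,1+1) = (1,2)
Fill (0+1,1+2) = (1,3)

Answer: .##......
..##.....
..#...#..
.........
##..#.#..
.#.#..##.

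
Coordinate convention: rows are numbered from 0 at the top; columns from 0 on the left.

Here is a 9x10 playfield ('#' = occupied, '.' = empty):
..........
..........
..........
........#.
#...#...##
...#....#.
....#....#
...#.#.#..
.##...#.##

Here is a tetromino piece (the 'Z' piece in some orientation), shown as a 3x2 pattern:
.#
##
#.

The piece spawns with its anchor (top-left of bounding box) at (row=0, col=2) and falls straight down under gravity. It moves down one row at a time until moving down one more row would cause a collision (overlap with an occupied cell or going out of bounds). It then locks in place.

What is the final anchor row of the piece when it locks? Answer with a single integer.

Spawn at (row=0, col=2). Try each row:
  row 0: fits
  row 1: fits
  row 2: fits
  row 3: fits
  row 4: blocked -> lock at row 3

Answer: 3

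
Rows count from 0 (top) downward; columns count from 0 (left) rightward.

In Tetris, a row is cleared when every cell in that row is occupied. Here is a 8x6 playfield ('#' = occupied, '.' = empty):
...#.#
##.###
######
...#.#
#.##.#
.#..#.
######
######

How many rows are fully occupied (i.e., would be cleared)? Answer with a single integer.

Answer: 3

Derivation:
Check each row:
  row 0: 4 empty cells -> not full
  row 1: 1 empty cell -> not full
  row 2: 0 empty cells -> FULL (clear)
  row 3: 4 empty cells -> not full
  row 4: 2 empty cells -> not full
  row 5: 4 empty cells -> not full
  row 6: 0 empty cells -> FULL (clear)
  row 7: 0 empty cells -> FULL (clear)
Total rows cleared: 3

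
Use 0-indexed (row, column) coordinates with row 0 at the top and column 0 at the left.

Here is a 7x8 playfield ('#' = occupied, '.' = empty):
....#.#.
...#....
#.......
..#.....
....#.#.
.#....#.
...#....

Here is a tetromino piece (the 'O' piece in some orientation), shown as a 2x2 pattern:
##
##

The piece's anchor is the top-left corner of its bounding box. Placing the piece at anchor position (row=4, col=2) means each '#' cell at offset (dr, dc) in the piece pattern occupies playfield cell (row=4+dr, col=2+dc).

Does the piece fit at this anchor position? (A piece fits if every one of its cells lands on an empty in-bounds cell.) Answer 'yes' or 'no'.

Check each piece cell at anchor (4, 2):
  offset (0,0) -> (4,2): empty -> OK
  offset (0,1) -> (4,3): empty -> OK
  offset (1,0) -> (5,2): empty -> OK
  offset (1,1) -> (5,3): empty -> OK
All cells valid: yes

Answer: yes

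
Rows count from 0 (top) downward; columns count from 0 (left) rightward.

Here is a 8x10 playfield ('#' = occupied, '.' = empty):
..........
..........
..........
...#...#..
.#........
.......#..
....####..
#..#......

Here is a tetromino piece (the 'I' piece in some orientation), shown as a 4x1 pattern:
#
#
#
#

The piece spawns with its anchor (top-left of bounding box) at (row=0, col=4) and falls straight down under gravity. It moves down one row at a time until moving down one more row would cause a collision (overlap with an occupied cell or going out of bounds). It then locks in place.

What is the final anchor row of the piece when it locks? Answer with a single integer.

Answer: 2

Derivation:
Spawn at (row=0, col=4). Try each row:
  row 0: fits
  row 1: fits
  row 2: fits
  row 3: blocked -> lock at row 2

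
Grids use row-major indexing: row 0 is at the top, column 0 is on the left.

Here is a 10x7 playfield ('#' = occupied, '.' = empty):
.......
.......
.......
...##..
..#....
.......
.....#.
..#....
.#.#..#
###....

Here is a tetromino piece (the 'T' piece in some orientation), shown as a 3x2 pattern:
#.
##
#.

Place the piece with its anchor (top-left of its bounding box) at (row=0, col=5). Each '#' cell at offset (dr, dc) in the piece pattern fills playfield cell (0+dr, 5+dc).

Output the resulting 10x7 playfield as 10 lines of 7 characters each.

Answer: .....#.
.....##
.....#.
...##..
..#....
.......
.....#.
..#....
.#.#..#
###....

Derivation:
Fill (0+0,5+0) = (0,5)
Fill (0+1,5+0) = (1,5)
Fill (0+1,5+1) = (1,6)
Fill (0+2,5+0) = (2,5)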